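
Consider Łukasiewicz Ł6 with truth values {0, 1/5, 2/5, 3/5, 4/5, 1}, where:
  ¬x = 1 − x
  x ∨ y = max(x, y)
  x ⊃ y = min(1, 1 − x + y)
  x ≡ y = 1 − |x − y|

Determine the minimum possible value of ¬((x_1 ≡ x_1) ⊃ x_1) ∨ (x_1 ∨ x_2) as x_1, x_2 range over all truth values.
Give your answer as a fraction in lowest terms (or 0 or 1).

3/5

Take x_1 = 2/5, x_2 = 0:
x_1 ≡ x_1 = 2/5 ≡ 2/5 = 1
(x_1 ≡ x_1) ⊃ x_1 = 1 ⊃ 2/5 = 2/5
¬((x_1 ≡ x_1) ⊃ x_1) = ¬2/5 = 3/5
x_1 ∨ x_2 = 2/5 ∨ 0 = 2/5
¬((x_1 ≡ x_1) ⊃ x_1) ∨ (x_1 ∨ x_2) = 3/5 ∨ 2/5 = 3/5
No assignment yields a value below 3/5, so this is the minimum.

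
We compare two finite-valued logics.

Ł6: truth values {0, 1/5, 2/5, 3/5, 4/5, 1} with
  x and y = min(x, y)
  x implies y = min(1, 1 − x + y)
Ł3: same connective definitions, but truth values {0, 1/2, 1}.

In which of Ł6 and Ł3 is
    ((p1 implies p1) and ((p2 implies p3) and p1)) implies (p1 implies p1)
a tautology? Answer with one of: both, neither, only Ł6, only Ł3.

both

In Ł6: every assignment gives 1 — tautology.
In Ł3: every assignment gives 1 — tautology.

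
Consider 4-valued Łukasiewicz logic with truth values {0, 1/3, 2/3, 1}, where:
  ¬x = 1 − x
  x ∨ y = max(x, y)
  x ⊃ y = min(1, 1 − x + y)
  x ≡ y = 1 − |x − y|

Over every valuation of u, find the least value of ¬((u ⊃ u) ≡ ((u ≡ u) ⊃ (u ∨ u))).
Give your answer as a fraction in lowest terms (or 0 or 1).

Take u = 1:
u ⊃ u = 1 ⊃ 1 = 1
u ≡ u = 1 ≡ 1 = 1
u ∨ u = 1 ∨ 1 = 1
(u ≡ u) ⊃ (u ∨ u) = 1 ⊃ 1 = 1
(u ⊃ u) ≡ ((u ≡ u) ⊃ (u ∨ u)) = 1 ≡ 1 = 1
¬((u ⊃ u) ≡ ((u ≡ u) ⊃ (u ∨ u))) = ¬1 = 0
No assignment yields a value below 0, so this is the minimum.

0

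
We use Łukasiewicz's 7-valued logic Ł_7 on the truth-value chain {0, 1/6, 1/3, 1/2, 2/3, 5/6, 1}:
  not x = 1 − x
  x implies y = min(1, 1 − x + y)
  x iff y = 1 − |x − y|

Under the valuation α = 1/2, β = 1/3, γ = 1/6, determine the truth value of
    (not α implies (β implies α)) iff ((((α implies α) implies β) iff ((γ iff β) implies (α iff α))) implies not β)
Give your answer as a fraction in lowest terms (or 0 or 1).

not α = not 1/2 = 1/2
β implies α = 1/3 implies 1/2 = 1
not α implies (β implies α) = 1/2 implies 1 = 1
α implies α = 1/2 implies 1/2 = 1
(α implies α) implies β = 1 implies 1/3 = 1/3
γ iff β = 1/6 iff 1/3 = 5/6
α iff α = 1/2 iff 1/2 = 1
(γ iff β) implies (α iff α) = 5/6 implies 1 = 1
((α implies α) implies β) iff ((γ iff β) implies (α iff α)) = 1/3 iff 1 = 1/3
not β = not 1/3 = 2/3
(((α implies α) implies β) iff ((γ iff β) implies (α iff α))) implies not β = 1/3 implies 2/3 = 1
(not α implies (β implies α)) iff ((((α implies α) implies β) iff ((γ iff β) implies (α iff α))) implies not β) = 1 iff 1 = 1

1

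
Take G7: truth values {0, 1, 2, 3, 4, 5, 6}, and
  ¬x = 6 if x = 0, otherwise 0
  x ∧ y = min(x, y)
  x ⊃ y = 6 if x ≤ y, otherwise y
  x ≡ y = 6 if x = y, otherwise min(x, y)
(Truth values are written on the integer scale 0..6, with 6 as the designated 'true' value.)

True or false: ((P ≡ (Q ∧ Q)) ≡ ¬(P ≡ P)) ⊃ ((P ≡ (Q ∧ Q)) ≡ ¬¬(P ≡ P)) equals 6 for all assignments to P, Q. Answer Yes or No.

Counterexample: take P = 0, Q = 1.
Q ∧ Q = 1 ∧ 1 = 1
P ≡ (Q ∧ Q) = 0 ≡ 1 = 0
P ≡ P = 0 ≡ 0 = 6
¬(P ≡ P) = ¬6 = 0
(P ≡ (Q ∧ Q)) ≡ ¬(P ≡ P) = 0 ≡ 0 = 6
Q ∧ Q = 1 ∧ 1 = 1
P ≡ (Q ∧ Q) = 0 ≡ 1 = 0
P ≡ P = 0 ≡ 0 = 6
¬(P ≡ P) = ¬6 = 0
¬¬(P ≡ P) = ¬0 = 6
(P ≡ (Q ∧ Q)) ≡ ¬¬(P ≡ P) = 0 ≡ 6 = 0
((P ≡ (Q ∧ Q)) ≡ ¬(P ≡ P)) ⊃ ((P ≡ (Q ∧ Q)) ≡ ¬¬(P ≡ P)) = 6 ⊃ 0 = 0
This gives 0 ≠ 6.

No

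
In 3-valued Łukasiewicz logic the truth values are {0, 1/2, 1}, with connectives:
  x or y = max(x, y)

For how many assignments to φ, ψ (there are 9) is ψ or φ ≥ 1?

5

φ = 0, ψ = 0 ↦ 0  <
φ = 0, ψ = 1/2 ↦ 1/2  <
φ = 0, ψ = 1 ↦ 1  ≥
φ = 1/2, ψ = 0 ↦ 1/2  <
φ = 1/2, ψ = 1/2 ↦ 1/2  <
φ = 1/2, ψ = 1 ↦ 1  ≥
φ = 1, ψ = 0 ↦ 1  ≥
φ = 1, ψ = 1/2 ↦ 1  ≥
φ = 1, ψ = 1 ↦ 1  ≥
So 5 of the 9 assignments meet the threshold.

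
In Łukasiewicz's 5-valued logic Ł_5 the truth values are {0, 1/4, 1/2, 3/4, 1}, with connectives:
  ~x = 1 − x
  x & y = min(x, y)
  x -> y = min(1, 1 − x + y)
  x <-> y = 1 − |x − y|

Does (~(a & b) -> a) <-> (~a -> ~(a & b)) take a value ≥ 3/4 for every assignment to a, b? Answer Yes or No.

Counterexample: take a = 0, b = 0.
a & b = 0 & 0 = 0
~(a & b) = ~0 = 1
~(a & b) -> a = 1 -> 0 = 0
~a = ~0 = 1
a & b = 0 & 0 = 0
~(a & b) = ~0 = 1
~a -> ~(a & b) = 1 -> 1 = 1
(~(a & b) -> a) <-> (~a -> ~(a & b)) = 0 <-> 1 = 0
This gives 0, which is below 3/4.

No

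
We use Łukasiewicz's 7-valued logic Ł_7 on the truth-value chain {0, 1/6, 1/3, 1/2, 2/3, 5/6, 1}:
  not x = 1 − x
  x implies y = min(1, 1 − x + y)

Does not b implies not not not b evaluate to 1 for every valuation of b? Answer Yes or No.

b = 0 ↦ 1
b = 1/6 ↦ 1
b = 1/3 ↦ 1
b = 1/2 ↦ 1
b = 2/3 ↦ 1
b = 5/6 ↦ 1
b = 1 ↦ 1
Every assignment gives a value ≥ 1.

Yes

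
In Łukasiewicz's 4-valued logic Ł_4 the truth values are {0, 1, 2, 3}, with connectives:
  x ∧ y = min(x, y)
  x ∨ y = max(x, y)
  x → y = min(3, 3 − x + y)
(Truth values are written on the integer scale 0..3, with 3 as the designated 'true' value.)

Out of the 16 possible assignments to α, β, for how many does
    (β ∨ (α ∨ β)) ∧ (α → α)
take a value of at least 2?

12

α = 0, β = 0 ↦ 0  <
α = 0, β = 1 ↦ 1  <
α = 0, β = 2 ↦ 2  ≥
α = 0, β = 3 ↦ 3  ≥
α = 1, β = 0 ↦ 1  <
α = 1, β = 1 ↦ 1  <
α = 1, β = 2 ↦ 2  ≥
α = 1, β = 3 ↦ 3  ≥
α = 2, β = 0 ↦ 2  ≥
α = 2, β = 1 ↦ 2  ≥
α = 2, β = 2 ↦ 2  ≥
α = 2, β = 3 ↦ 3  ≥
α = 3, β = 0 ↦ 3  ≥
α = 3, β = 1 ↦ 3  ≥
α = 3, β = 2 ↦ 3  ≥
α = 3, β = 3 ↦ 3  ≥
So 12 of the 16 assignments meet the threshold.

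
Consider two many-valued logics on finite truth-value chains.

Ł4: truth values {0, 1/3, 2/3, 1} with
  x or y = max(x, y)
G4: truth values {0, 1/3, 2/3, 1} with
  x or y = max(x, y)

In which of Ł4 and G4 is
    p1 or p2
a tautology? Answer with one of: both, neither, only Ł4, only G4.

In Ł4: at p1 = 0, p2 = 0 the value is 0 — not a tautology.
In G4: at p1 = 0, p2 = 0 the value is 0 — not a tautology.

neither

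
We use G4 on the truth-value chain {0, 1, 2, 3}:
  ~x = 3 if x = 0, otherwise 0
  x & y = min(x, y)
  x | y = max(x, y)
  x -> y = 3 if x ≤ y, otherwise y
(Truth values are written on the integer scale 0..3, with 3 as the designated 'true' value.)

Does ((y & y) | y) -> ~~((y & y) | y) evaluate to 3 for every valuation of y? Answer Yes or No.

y = 0 ↦ 3
y = 1 ↦ 3
y = 2 ↦ 3
y = 3 ↦ 3
Every assignment gives a value ≥ 3.

Yes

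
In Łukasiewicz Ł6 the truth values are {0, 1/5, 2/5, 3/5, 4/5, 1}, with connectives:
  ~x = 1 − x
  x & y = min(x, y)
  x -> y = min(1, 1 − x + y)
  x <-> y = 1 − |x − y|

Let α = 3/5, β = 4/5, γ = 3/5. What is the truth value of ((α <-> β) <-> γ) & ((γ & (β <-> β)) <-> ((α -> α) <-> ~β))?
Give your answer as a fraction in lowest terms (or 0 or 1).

3/5

α <-> β = 3/5 <-> 4/5 = 4/5
(α <-> β) <-> γ = 4/5 <-> 3/5 = 4/5
β <-> β = 4/5 <-> 4/5 = 1
γ & (β <-> β) = 3/5 & 1 = 3/5
α -> α = 3/5 -> 3/5 = 1
~β = ~4/5 = 1/5
(α -> α) <-> ~β = 1 <-> 1/5 = 1/5
(γ & (β <-> β)) <-> ((α -> α) <-> ~β) = 3/5 <-> 1/5 = 3/5
((α <-> β) <-> γ) & ((γ & (β <-> β)) <-> ((α -> α) <-> ~β)) = 4/5 & 3/5 = 3/5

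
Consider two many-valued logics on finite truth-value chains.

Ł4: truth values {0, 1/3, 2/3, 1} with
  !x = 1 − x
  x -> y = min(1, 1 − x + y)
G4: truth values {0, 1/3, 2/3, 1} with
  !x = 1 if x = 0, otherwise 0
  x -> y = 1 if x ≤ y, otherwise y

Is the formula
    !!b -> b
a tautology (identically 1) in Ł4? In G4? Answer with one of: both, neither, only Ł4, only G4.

only Ł4

In Ł4: every assignment gives 1 — tautology.
In G4: at b = 1/3 the value is 1/3 — not a tautology.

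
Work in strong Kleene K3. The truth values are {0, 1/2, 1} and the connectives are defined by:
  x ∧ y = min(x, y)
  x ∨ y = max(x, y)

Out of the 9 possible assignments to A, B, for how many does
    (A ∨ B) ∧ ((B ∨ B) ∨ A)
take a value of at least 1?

5

A = 0, B = 0 ↦ 0  <
A = 0, B = 1/2 ↦ 1/2  <
A = 0, B = 1 ↦ 1  ≥
A = 1/2, B = 0 ↦ 1/2  <
A = 1/2, B = 1/2 ↦ 1/2  <
A = 1/2, B = 1 ↦ 1  ≥
A = 1, B = 0 ↦ 1  ≥
A = 1, B = 1/2 ↦ 1  ≥
A = 1, B = 1 ↦ 1  ≥
So 5 of the 9 assignments meet the threshold.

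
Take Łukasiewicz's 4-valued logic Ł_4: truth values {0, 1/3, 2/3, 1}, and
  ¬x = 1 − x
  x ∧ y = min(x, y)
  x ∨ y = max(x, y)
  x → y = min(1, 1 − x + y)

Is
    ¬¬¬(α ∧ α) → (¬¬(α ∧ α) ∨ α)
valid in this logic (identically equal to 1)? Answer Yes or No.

Counterexample: take α = 0.
α ∧ α = 0 ∧ 0 = 0
¬(α ∧ α) = ¬0 = 1
¬¬(α ∧ α) = ¬1 = 0
¬¬¬(α ∧ α) = ¬0 = 1
α ∧ α = 0 ∧ 0 = 0
¬(α ∧ α) = ¬0 = 1
¬¬(α ∧ α) = ¬1 = 0
¬¬(α ∧ α) ∨ α = 0 ∨ 0 = 0
¬¬¬(α ∧ α) → (¬¬(α ∧ α) ∨ α) = 1 → 0 = 0
This gives 0 ≠ 1.

No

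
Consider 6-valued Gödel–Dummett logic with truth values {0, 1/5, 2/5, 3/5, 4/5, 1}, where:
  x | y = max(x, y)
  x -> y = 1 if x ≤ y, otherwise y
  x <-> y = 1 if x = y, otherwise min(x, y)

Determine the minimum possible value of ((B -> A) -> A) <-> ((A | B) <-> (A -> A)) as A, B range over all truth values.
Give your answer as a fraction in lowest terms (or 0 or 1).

1/5

Take A = 0, B = 1/5:
B -> A = 1/5 -> 0 = 0
(B -> A) -> A = 0 -> 0 = 1
A | B = 0 | 1/5 = 1/5
A -> A = 0 -> 0 = 1
(A | B) <-> (A -> A) = 1/5 <-> 1 = 1/5
((B -> A) -> A) <-> ((A | B) <-> (A -> A)) = 1 <-> 1/5 = 1/5
No assignment yields a value below 1/5, so this is the minimum.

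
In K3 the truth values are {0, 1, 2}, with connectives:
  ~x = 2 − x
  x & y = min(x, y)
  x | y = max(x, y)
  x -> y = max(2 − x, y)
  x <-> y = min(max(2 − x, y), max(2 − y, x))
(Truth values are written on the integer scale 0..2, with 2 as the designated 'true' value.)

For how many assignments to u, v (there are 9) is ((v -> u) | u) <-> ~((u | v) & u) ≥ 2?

1

u = 0, v = 0 ↦ 2  ≥
u = 0, v = 1 ↦ 1  <
u = 0, v = 2 ↦ 0  <
u = 1, v = 0 ↦ 1  <
u = 1, v = 1 ↦ 1  <
u = 1, v = 2 ↦ 1  <
u = 2, v = 0 ↦ 0  <
u = 2, v = 1 ↦ 0  <
u = 2, v = 2 ↦ 0  <
So 1 of the 9 assignments meets the threshold.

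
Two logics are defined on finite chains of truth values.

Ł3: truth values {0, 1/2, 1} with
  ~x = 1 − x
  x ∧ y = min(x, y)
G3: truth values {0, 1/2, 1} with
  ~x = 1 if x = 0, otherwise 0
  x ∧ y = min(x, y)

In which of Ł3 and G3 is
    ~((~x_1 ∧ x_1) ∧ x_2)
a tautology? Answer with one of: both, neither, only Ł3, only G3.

only G3

In Ł3: at x_1 = 1/2, x_2 = 1/2 the value is 1/2 — not a tautology.
In G3: every assignment gives 1 — tautology.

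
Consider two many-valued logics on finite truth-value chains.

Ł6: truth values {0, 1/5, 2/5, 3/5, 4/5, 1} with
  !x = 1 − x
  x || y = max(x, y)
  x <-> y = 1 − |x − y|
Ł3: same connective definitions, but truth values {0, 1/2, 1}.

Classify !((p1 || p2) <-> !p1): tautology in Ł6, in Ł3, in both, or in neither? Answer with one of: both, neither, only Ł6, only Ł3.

In Ł6: at p1 = 0, p2 = 1/5 the value is 4/5 — not a tautology.
In Ł3: at p1 = 0, p2 = 1/2 the value is 1/2 — not a tautology.

neither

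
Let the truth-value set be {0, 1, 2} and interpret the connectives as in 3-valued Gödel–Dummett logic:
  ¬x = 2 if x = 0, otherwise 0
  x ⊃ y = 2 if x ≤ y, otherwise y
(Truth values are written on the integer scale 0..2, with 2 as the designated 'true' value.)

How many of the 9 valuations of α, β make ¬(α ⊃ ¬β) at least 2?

4

α = 0, β = 0 ↦ 0  <
α = 0, β = 1 ↦ 0  <
α = 0, β = 2 ↦ 0  <
α = 1, β = 0 ↦ 0  <
α = 1, β = 1 ↦ 2  ≥
α = 1, β = 2 ↦ 2  ≥
α = 2, β = 0 ↦ 0  <
α = 2, β = 1 ↦ 2  ≥
α = 2, β = 2 ↦ 2  ≥
So 4 of the 9 assignments meet the threshold.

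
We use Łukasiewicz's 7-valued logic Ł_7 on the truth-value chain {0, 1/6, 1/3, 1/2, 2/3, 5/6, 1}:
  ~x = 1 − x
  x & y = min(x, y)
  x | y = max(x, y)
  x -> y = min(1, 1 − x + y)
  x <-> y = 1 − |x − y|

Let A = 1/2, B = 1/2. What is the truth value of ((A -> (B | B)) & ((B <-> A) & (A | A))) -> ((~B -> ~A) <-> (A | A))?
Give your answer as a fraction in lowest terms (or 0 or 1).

B | B = 1/2 | 1/2 = 1/2
A -> (B | B) = 1/2 -> 1/2 = 1
B <-> A = 1/2 <-> 1/2 = 1
A | A = 1/2 | 1/2 = 1/2
(B <-> A) & (A | A) = 1 & 1/2 = 1/2
(A -> (B | B)) & ((B <-> A) & (A | A)) = 1 & 1/2 = 1/2
~B = ~1/2 = 1/2
~A = ~1/2 = 1/2
~B -> ~A = 1/2 -> 1/2 = 1
A | A = 1/2 | 1/2 = 1/2
(~B -> ~A) <-> (A | A) = 1 <-> 1/2 = 1/2
((A -> (B | B)) & ((B <-> A) & (A | A))) -> ((~B -> ~A) <-> (A | A)) = 1/2 -> 1/2 = 1

1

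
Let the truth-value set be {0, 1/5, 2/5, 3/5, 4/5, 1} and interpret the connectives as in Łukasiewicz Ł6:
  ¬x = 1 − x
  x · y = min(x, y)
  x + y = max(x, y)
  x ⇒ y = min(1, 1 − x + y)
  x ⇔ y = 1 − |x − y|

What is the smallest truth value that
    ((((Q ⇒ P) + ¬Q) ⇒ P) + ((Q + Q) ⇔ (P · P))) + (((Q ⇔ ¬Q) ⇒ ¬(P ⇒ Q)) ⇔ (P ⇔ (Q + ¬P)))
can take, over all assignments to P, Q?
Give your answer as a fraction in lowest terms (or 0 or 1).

Take P = 0, Q = 1/5:
Q ⇒ P = 1/5 ⇒ 0 = 4/5
¬Q = ¬1/5 = 4/5
(Q ⇒ P) + ¬Q = 4/5 + 4/5 = 4/5
((Q ⇒ P) + ¬Q) ⇒ P = 4/5 ⇒ 0 = 1/5
Q + Q = 1/5 + 1/5 = 1/5
P · P = 0 · 0 = 0
(Q + Q) ⇔ (P · P) = 1/5 ⇔ 0 = 4/5
(((Q ⇒ P) + ¬Q) ⇒ P) + ((Q + Q) ⇔ (P · P)) = 1/5 + 4/5 = 4/5
¬Q = ¬1/5 = 4/5
Q ⇔ ¬Q = 1/5 ⇔ 4/5 = 2/5
P ⇒ Q = 0 ⇒ 1/5 = 1
¬(P ⇒ Q) = ¬1 = 0
(Q ⇔ ¬Q) ⇒ ¬(P ⇒ Q) = 2/5 ⇒ 0 = 3/5
¬P = ¬0 = 1
Q + ¬P = 1/5 + 1 = 1
P ⇔ (Q + ¬P) = 0 ⇔ 1 = 0
((Q ⇔ ¬Q) ⇒ ¬(P ⇒ Q)) ⇔ (P ⇔ (Q + ¬P)) = 3/5 ⇔ 0 = 2/5
((((Q ⇒ P) + ¬Q) ⇒ P) + ((Q + Q) ⇔ (P · P))) + (((Q ⇔ ¬Q) ⇒ ¬(P ⇒ Q)) ⇔ (P ⇔ (Q + ¬P))) = 4/5 + 2/5 = 4/5
No assignment yields a value below 4/5, so this is the minimum.

4/5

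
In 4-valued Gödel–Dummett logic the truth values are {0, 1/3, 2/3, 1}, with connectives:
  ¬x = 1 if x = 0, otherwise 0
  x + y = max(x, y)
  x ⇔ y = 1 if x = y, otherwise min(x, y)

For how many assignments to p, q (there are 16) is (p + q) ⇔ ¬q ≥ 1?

1

p = 0, q = 0 ↦ 0  <
p = 0, q = 1/3 ↦ 0  <
p = 0, q = 2/3 ↦ 0  <
p = 0, q = 1 ↦ 0  <
p = 1/3, q = 0 ↦ 1/3  <
p = 1/3, q = 1/3 ↦ 0  <
p = 1/3, q = 2/3 ↦ 0  <
p = 1/3, q = 1 ↦ 0  <
p = 2/3, q = 0 ↦ 2/3  <
p = 2/3, q = 1/3 ↦ 0  <
p = 2/3, q = 2/3 ↦ 0  <
p = 2/3, q = 1 ↦ 0  <
p = 1, q = 0 ↦ 1  ≥
p = 1, q = 1/3 ↦ 0  <
p = 1, q = 2/3 ↦ 0  <
p = 1, q = 1 ↦ 0  <
So 1 of the 16 assignments meets the threshold.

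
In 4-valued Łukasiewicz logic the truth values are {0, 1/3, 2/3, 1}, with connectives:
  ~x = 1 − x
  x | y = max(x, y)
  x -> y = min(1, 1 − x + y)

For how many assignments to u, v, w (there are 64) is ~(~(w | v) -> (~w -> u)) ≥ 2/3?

3

value 1: 1 assignment (counts)
value 2/3: 2 assignments (counts)
value 1/3: 5 assignments
value 0: 56 assignments
So 3 of the 64 assignments meet the threshold.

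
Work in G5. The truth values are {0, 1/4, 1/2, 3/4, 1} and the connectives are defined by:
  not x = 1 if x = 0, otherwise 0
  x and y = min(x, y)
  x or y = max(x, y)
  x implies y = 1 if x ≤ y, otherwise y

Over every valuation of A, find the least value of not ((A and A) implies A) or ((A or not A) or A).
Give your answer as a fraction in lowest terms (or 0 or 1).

1/4

Take A = 1/4:
A and A = 1/4 and 1/4 = 1/4
(A and A) implies A = 1/4 implies 1/4 = 1
not ((A and A) implies A) = not 1 = 0
not A = not 1/4 = 0
A or not A = 1/4 or 0 = 1/4
(A or not A) or A = 1/4 or 1/4 = 1/4
not ((A and A) implies A) or ((A or not A) or A) = 0 or 1/4 = 1/4
No assignment yields a value below 1/4, so this is the minimum.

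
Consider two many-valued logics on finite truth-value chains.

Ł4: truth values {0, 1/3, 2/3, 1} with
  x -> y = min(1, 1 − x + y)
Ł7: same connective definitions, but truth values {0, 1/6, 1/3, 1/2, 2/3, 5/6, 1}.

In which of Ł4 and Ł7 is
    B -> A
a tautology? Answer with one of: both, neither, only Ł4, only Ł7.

neither

In Ł4: at A = 0, B = 1/3 the value is 2/3 — not a tautology.
In Ł7: at A = 0, B = 1/6 the value is 5/6 — not a tautology.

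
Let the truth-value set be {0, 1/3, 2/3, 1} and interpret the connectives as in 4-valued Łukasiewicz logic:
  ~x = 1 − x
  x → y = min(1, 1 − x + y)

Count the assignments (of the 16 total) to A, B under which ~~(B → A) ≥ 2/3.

13

A = 0, B = 0 ↦ 1  ≥
A = 0, B = 1/3 ↦ 2/3  ≥
A = 0, B = 2/3 ↦ 1/3  <
A = 0, B = 1 ↦ 0  <
A = 1/3, B = 0 ↦ 1  ≥
A = 1/3, B = 1/3 ↦ 1  ≥
A = 1/3, B = 2/3 ↦ 2/3  ≥
A = 1/3, B = 1 ↦ 1/3  <
A = 2/3, B = 0 ↦ 1  ≥
A = 2/3, B = 1/3 ↦ 1  ≥
A = 2/3, B = 2/3 ↦ 1  ≥
A = 2/3, B = 1 ↦ 2/3  ≥
A = 1, B = 0 ↦ 1  ≥
A = 1, B = 1/3 ↦ 1  ≥
A = 1, B = 2/3 ↦ 1  ≥
A = 1, B = 1 ↦ 1  ≥
So 13 of the 16 assignments meet the threshold.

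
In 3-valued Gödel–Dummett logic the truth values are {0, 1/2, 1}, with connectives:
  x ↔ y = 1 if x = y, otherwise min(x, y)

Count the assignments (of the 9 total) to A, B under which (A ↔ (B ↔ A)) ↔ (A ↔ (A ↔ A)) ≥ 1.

3

A = 0, B = 0 ↦ 1  ≥
A = 0, B = 1/2 ↦ 0  <
A = 0, B = 1 ↦ 0  <
A = 1/2, B = 0 ↦ 0  <
A = 1/2, B = 1/2 ↦ 1  ≥
A = 1/2, B = 1 ↦ 1/2  <
A = 1, B = 0 ↦ 0  <
A = 1, B = 1/2 ↦ 1/2  <
A = 1, B = 1 ↦ 1  ≥
So 3 of the 9 assignments meet the threshold.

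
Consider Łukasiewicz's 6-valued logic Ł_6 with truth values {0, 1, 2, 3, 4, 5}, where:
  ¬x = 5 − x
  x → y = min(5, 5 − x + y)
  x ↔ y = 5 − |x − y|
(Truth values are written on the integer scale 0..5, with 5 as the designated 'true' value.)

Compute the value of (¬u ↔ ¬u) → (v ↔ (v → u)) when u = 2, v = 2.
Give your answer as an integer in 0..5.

2

¬u = ¬2 = 3
¬u = ¬2 = 3
¬u ↔ ¬u = 3 ↔ 3 = 5
v → u = 2 → 2 = 5
v ↔ (v → u) = 2 ↔ 5 = 2
(¬u ↔ ¬u) → (v ↔ (v → u)) = 5 → 2 = 2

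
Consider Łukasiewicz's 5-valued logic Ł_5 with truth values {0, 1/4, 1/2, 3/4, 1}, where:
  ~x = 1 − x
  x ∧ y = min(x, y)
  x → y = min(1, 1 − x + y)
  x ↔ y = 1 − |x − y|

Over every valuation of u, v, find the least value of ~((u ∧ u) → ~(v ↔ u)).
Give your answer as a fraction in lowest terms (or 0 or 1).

Take u = 0, v = 0:
u ∧ u = 0 ∧ 0 = 0
v ↔ u = 0 ↔ 0 = 1
~(v ↔ u) = ~1 = 0
(u ∧ u) → ~(v ↔ u) = 0 → 0 = 1
~((u ∧ u) → ~(v ↔ u)) = ~1 = 0
No assignment yields a value below 0, so this is the minimum.

0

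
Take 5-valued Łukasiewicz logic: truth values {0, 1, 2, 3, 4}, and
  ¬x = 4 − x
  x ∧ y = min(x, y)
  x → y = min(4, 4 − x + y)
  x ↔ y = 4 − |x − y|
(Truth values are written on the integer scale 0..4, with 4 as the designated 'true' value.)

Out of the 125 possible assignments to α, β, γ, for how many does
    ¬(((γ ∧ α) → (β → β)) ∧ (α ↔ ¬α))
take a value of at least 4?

value 4: 50 assignments (counts)
value 2: 50 assignments
value 0: 25 assignments
So 50 of the 125 assignments meet the threshold.

50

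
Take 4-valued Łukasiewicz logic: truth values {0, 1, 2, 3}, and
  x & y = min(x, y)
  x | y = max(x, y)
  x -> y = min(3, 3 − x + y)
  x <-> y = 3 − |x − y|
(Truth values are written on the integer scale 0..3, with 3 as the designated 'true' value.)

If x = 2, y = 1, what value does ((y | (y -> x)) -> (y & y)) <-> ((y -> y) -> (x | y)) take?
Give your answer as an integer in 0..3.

2

y -> x = 1 -> 2 = 3
y | (y -> x) = 1 | 3 = 3
y & y = 1 & 1 = 1
(y | (y -> x)) -> (y & y) = 3 -> 1 = 1
y -> y = 1 -> 1 = 3
x | y = 2 | 1 = 2
(y -> y) -> (x | y) = 3 -> 2 = 2
((y | (y -> x)) -> (y & y)) <-> ((y -> y) -> (x | y)) = 1 <-> 2 = 2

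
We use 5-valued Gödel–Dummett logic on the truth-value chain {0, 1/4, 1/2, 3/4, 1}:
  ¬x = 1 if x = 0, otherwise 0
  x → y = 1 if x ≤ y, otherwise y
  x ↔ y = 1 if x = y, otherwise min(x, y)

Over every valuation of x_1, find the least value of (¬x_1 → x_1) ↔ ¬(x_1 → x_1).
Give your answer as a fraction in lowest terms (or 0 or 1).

Take x_1 = 1/4:
¬x_1 = ¬1/4 = 0
¬x_1 → x_1 = 0 → 1/4 = 1
x_1 → x_1 = 1/4 → 1/4 = 1
¬(x_1 → x_1) = ¬1 = 0
(¬x_1 → x_1) ↔ ¬(x_1 → x_1) = 1 ↔ 0 = 0
No assignment yields a value below 0, so this is the minimum.

0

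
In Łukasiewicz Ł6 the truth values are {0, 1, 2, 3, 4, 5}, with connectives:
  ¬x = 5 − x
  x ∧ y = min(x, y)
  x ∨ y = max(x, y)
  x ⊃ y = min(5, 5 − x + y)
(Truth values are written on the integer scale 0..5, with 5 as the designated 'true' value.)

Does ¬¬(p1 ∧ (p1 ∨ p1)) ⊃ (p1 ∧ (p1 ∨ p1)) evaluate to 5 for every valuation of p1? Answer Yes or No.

p1 = 0 ↦ 5
p1 = 1 ↦ 5
p1 = 2 ↦ 5
p1 = 3 ↦ 5
p1 = 4 ↦ 5
p1 = 5 ↦ 5
Every assignment gives a value ≥ 5.

Yes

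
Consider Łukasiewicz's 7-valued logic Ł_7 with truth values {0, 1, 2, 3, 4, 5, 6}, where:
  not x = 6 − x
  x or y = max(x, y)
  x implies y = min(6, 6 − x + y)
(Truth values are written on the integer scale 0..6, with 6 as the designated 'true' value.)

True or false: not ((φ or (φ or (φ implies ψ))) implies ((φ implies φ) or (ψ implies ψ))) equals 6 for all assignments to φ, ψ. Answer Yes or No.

Counterexample: take φ = 0, ψ = 0.
φ implies ψ = 0 implies 0 = 6
φ or (φ implies ψ) = 0 or 6 = 6
φ or (φ or (φ implies ψ)) = 0 or 6 = 6
φ implies φ = 0 implies 0 = 6
ψ implies ψ = 0 implies 0 = 6
(φ implies φ) or (ψ implies ψ) = 6 or 6 = 6
(φ or (φ or (φ implies ψ))) implies ((φ implies φ) or (ψ implies ψ)) = 6 implies 6 = 6
not ((φ or (φ or (φ implies ψ))) implies ((φ implies φ) or (ψ implies ψ))) = not 6 = 0
This gives 0 ≠ 6.

No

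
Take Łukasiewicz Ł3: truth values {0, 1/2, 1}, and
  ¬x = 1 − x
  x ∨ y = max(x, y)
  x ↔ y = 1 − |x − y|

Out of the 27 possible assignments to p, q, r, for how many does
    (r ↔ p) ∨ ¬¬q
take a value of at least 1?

value 1: 15 assignments (counts)
value 1/2: 10 assignments
value 0: 2 assignments
So 15 of the 27 assignments meet the threshold.

15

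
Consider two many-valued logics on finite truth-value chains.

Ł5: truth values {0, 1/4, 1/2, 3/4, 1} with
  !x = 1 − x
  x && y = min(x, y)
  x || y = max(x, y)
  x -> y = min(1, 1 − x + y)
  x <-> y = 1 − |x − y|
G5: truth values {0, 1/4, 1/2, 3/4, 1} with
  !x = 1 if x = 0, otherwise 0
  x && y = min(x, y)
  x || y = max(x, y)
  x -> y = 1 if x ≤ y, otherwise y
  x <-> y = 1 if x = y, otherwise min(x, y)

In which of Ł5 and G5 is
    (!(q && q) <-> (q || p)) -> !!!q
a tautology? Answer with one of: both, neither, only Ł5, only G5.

In Ł5: at p = 0, q = 1/2 the value is 1/2 — not a tautology.
In G5: every assignment gives 1 — tautology.

only G5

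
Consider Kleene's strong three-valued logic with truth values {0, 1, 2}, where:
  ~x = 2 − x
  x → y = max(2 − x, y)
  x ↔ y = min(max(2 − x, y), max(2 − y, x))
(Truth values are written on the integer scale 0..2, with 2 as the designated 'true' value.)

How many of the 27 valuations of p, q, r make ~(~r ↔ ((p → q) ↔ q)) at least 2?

5

value 2: 5 assignments (counts)
value 1: 17 assignments
value 0: 5 assignments
So 5 of the 27 assignments meet the threshold.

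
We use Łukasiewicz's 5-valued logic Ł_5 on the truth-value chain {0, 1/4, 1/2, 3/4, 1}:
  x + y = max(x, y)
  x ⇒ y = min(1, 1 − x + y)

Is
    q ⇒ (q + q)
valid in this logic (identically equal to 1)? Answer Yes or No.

q = 0 ↦ 1
q = 1/4 ↦ 1
q = 1/2 ↦ 1
q = 3/4 ↦ 1
q = 1 ↦ 1
Every assignment gives a value ≥ 1.

Yes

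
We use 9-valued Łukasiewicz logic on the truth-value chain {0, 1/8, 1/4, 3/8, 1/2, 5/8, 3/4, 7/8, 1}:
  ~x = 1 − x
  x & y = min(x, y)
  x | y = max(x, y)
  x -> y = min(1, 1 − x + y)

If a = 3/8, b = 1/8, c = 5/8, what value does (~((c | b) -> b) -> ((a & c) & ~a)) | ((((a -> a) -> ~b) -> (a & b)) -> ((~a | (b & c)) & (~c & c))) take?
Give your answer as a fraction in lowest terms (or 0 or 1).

c | b = 5/8 | 1/8 = 5/8
(c | b) -> b = 5/8 -> 1/8 = 1/2
~((c | b) -> b) = ~1/2 = 1/2
a & c = 3/8 & 5/8 = 3/8
~a = ~3/8 = 5/8
(a & c) & ~a = 3/8 & 5/8 = 3/8
~((c | b) -> b) -> ((a & c) & ~a) = 1/2 -> 3/8 = 7/8
a -> a = 3/8 -> 3/8 = 1
~b = ~1/8 = 7/8
(a -> a) -> ~b = 1 -> 7/8 = 7/8
a & b = 3/8 & 1/8 = 1/8
((a -> a) -> ~b) -> (a & b) = 7/8 -> 1/8 = 1/4
~a = ~3/8 = 5/8
b & c = 1/8 & 5/8 = 1/8
~a | (b & c) = 5/8 | 1/8 = 5/8
~c = ~5/8 = 3/8
~c & c = 3/8 & 5/8 = 3/8
(~a | (b & c)) & (~c & c) = 5/8 & 3/8 = 3/8
(((a -> a) -> ~b) -> (a & b)) -> ((~a | (b & c)) & (~c & c)) = 1/4 -> 3/8 = 1
(~((c | b) -> b) -> ((a & c) & ~a)) | ((((a -> a) -> ~b) -> (a & b)) -> ((~a | (b & c)) & (~c & c))) = 7/8 | 1 = 1

1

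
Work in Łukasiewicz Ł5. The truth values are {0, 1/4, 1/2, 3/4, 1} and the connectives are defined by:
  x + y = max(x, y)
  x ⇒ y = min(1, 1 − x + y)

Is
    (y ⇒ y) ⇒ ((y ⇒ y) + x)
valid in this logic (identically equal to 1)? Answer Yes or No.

Yes

At x = 0, y = 3/4, for instance:
y ⇒ y = 3/4 ⇒ 3/4 = 1
(y ⇒ y) + x = 1 + 0 = 1
(y ⇒ y) ⇒ ((y ⇒ y) + x) = 1 ⇒ 1 = 1
and checking the remaining 24 assignments likewise gives ≥ 1 in every case.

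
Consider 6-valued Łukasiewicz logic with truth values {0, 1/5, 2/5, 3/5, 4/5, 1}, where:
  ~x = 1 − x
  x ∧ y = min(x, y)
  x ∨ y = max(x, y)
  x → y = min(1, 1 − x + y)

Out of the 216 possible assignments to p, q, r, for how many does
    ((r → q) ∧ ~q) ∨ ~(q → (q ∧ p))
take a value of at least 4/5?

value 1: 12 assignments (counts)
value 4/5: 36 assignments (counts)
value 3/5: 60 assignments
value 2/5: 60 assignments
value 1/5: 36 assignments
value 0: 12 assignments
So 48 of the 216 assignments meet the threshold.

48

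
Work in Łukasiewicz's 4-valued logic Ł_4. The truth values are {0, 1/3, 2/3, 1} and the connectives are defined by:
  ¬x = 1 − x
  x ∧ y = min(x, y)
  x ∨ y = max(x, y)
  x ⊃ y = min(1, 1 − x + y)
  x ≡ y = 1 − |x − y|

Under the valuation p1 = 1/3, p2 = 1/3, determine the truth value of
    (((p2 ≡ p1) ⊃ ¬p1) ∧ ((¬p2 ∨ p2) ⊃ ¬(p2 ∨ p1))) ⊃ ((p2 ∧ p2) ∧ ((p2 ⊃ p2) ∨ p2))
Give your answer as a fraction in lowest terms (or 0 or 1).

2/3

p2 ≡ p1 = 1/3 ≡ 1/3 = 1
¬p1 = ¬1/3 = 2/3
(p2 ≡ p1) ⊃ ¬p1 = 1 ⊃ 2/3 = 2/3
¬p2 = ¬1/3 = 2/3
¬p2 ∨ p2 = 2/3 ∨ 1/3 = 2/3
p2 ∨ p1 = 1/3 ∨ 1/3 = 1/3
¬(p2 ∨ p1) = ¬1/3 = 2/3
(¬p2 ∨ p2) ⊃ ¬(p2 ∨ p1) = 2/3 ⊃ 2/3 = 1
((p2 ≡ p1) ⊃ ¬p1) ∧ ((¬p2 ∨ p2) ⊃ ¬(p2 ∨ p1)) = 2/3 ∧ 1 = 2/3
p2 ∧ p2 = 1/3 ∧ 1/3 = 1/3
p2 ⊃ p2 = 1/3 ⊃ 1/3 = 1
(p2 ⊃ p2) ∨ p2 = 1 ∨ 1/3 = 1
(p2 ∧ p2) ∧ ((p2 ⊃ p2) ∨ p2) = 1/3 ∧ 1 = 1/3
(((p2 ≡ p1) ⊃ ¬p1) ∧ ((¬p2 ∨ p2) ⊃ ¬(p2 ∨ p1))) ⊃ ((p2 ∧ p2) ∧ ((p2 ⊃ p2) ∨ p2)) = 2/3 ⊃ 1/3 = 2/3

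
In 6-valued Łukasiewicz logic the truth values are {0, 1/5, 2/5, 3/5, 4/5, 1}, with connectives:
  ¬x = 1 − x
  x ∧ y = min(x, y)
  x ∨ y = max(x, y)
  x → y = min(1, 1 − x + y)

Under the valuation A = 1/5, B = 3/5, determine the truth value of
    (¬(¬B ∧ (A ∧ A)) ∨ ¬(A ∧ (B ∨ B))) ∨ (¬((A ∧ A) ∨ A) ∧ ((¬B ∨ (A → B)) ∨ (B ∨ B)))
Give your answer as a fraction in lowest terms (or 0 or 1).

¬B = ¬3/5 = 2/5
A ∧ A = 1/5 ∧ 1/5 = 1/5
¬B ∧ (A ∧ A) = 2/5 ∧ 1/5 = 1/5
¬(¬B ∧ (A ∧ A)) = ¬1/5 = 4/5
B ∨ B = 3/5 ∨ 3/5 = 3/5
A ∧ (B ∨ B) = 1/5 ∧ 3/5 = 1/5
¬(A ∧ (B ∨ B)) = ¬1/5 = 4/5
¬(¬B ∧ (A ∧ A)) ∨ ¬(A ∧ (B ∨ B)) = 4/5 ∨ 4/5 = 4/5
A ∧ A = 1/5 ∧ 1/5 = 1/5
(A ∧ A) ∨ A = 1/5 ∨ 1/5 = 1/5
¬((A ∧ A) ∨ A) = ¬1/5 = 4/5
¬B = ¬3/5 = 2/5
A → B = 1/5 → 3/5 = 1
¬B ∨ (A → B) = 2/5 ∨ 1 = 1
B ∨ B = 3/5 ∨ 3/5 = 3/5
(¬B ∨ (A → B)) ∨ (B ∨ B) = 1 ∨ 3/5 = 1
¬((A ∧ A) ∨ A) ∧ ((¬B ∨ (A → B)) ∨ (B ∨ B)) = 4/5 ∧ 1 = 4/5
(¬(¬B ∧ (A ∧ A)) ∨ ¬(A ∧ (B ∨ B))) ∨ (¬((A ∧ A) ∨ A) ∧ ((¬B ∨ (A → B)) ∨ (B ∨ B))) = 4/5 ∨ 4/5 = 4/5

4/5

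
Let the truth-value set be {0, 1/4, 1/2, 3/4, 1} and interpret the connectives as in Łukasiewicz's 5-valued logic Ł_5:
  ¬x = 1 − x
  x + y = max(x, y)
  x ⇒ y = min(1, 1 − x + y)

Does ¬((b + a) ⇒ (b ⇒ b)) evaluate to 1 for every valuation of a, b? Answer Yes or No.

Counterexample: take a = 0, b = 0.
b + a = 0 + 0 = 0
b ⇒ b = 0 ⇒ 0 = 1
(b + a) ⇒ (b ⇒ b) = 0 ⇒ 1 = 1
¬((b + a) ⇒ (b ⇒ b)) = ¬1 = 0
This gives 0 ≠ 1.

No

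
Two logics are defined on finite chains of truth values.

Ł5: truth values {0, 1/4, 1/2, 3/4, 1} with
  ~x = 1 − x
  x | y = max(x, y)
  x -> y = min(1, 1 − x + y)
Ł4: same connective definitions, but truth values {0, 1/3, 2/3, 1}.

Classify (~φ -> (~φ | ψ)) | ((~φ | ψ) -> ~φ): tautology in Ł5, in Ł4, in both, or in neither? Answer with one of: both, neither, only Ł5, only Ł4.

both

In Ł5: every assignment gives 1 — tautology.
In Ł4: every assignment gives 1 — tautology.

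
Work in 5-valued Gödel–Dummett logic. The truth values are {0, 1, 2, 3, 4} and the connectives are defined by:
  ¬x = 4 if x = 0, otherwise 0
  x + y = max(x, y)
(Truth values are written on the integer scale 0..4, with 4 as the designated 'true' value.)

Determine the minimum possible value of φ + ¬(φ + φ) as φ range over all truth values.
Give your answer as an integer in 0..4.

Take φ = 1:
φ + φ = 1 + 1 = 1
¬(φ + φ) = ¬1 = 0
φ + ¬(φ + φ) = 1 + 0 = 1
No assignment yields a value below 1, so this is the minimum.

1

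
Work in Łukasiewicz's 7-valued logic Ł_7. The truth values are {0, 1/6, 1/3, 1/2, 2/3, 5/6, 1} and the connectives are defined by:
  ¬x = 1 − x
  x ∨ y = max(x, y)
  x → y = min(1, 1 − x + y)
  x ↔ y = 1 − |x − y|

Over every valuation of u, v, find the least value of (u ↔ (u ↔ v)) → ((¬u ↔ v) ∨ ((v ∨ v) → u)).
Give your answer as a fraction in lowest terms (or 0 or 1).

1/2

Take u = 1/2, v = 1:
u ↔ v = 1/2 ↔ 1 = 1/2
u ↔ (u ↔ v) = 1/2 ↔ 1/2 = 1
¬u = ¬1/2 = 1/2
¬u ↔ v = 1/2 ↔ 1 = 1/2
v ∨ v = 1 ∨ 1 = 1
(v ∨ v) → u = 1 → 1/2 = 1/2
(¬u ↔ v) ∨ ((v ∨ v) → u) = 1/2 ∨ 1/2 = 1/2
(u ↔ (u ↔ v)) → ((¬u ↔ v) ∨ ((v ∨ v) → u)) = 1 → 1/2 = 1/2
No assignment yields a value below 1/2, so this is the minimum.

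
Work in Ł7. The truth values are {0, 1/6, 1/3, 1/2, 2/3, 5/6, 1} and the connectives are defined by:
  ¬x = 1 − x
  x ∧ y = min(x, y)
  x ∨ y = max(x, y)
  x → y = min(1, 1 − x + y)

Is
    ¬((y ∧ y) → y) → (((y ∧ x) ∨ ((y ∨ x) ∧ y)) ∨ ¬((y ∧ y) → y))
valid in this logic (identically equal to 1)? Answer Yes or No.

Yes

At x = 2/3, y = 1, for instance:
y ∧ y = 1 ∧ 1 = 1
(y ∧ y) → y = 1 → 1 = 1
¬((y ∧ y) → y) = ¬1 = 0
y ∧ x = 1 ∧ 2/3 = 2/3
y ∨ x = 1 ∨ 2/3 = 1
(y ∨ x) ∧ y = 1 ∧ 1 = 1
(y ∧ x) ∨ ((y ∨ x) ∧ y) = 2/3 ∨ 1 = 1
((y ∧ x) ∨ ((y ∨ x) ∧ y)) ∨ ¬((y ∧ y) → y) = 1 ∨ 0 = 1
¬((y ∧ y) → y) → (((y ∧ x) ∨ ((y ∨ x) ∧ y)) ∨ ¬((y ∧ y) → y)) = 0 → 1 = 1
and checking the remaining 48 assignments likewise gives ≥ 1 in every case.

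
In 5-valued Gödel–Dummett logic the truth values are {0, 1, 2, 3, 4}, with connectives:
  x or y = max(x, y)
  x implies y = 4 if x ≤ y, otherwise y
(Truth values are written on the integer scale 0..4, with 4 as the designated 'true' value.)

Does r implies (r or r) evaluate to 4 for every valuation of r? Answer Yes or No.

r = 0 ↦ 4
r = 1 ↦ 4
r = 2 ↦ 4
r = 3 ↦ 4
r = 4 ↦ 4
Every assignment gives a value ≥ 4.

Yes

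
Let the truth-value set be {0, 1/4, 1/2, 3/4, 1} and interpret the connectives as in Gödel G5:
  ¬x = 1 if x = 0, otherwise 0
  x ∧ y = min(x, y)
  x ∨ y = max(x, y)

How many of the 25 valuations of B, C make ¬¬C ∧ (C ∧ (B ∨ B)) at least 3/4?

4

value 1: 1 assignment (counts)
value 3/4: 3 assignments (counts)
value 1/2: 5 assignments
value 1/4: 7 assignments
value 0: 9 assignments
So 4 of the 25 assignments meet the threshold.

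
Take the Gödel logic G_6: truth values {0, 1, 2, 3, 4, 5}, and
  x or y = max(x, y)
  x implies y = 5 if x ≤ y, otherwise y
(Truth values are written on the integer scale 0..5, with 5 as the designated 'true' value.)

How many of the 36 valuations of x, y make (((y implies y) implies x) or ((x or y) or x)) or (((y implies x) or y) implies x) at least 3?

value 5: 11 assignments (counts)
value 4: 9 assignments (counts)
value 3: 7 assignments (counts)
value 2: 5 assignments
value 1: 3 assignments
value 0: 1 assignment
So 27 of the 36 assignments meet the threshold.

27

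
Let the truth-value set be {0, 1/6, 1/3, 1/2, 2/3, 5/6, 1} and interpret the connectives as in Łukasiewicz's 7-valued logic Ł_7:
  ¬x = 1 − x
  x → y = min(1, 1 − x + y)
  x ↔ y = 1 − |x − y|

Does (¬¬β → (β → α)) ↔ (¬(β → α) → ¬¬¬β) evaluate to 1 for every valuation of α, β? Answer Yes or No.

At α = 5/6, β = 5/6, for instance:
¬β = ¬5/6 = 1/6
¬¬β = ¬1/6 = 5/6
β → α = 5/6 → 5/6 = 1
¬¬β → (β → α) = 5/6 → 1 = 1
¬(β → α) = ¬1 = 0
¬¬¬β = ¬5/6 = 1/6
¬(β → α) → ¬¬¬β = 0 → 1/6 = 1
(¬¬β → (β → α)) ↔ (¬(β → α) → ¬¬¬β) = 1 ↔ 1 = 1
and checking the remaining 48 assignments likewise gives ≥ 1 in every case.

Yes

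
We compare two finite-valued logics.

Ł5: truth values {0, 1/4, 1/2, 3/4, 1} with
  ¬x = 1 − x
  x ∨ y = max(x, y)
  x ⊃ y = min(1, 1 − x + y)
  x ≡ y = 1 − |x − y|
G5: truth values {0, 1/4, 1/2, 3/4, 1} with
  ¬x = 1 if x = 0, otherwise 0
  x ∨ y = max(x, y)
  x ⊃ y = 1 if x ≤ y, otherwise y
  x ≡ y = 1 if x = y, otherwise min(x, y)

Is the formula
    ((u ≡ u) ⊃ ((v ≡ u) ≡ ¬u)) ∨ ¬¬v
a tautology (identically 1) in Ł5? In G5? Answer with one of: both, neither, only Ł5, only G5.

In Ł5: at u = 0, v = 1/4 the value is 3/4 — not a tautology.
In G5: every assignment gives 1 — tautology.

only G5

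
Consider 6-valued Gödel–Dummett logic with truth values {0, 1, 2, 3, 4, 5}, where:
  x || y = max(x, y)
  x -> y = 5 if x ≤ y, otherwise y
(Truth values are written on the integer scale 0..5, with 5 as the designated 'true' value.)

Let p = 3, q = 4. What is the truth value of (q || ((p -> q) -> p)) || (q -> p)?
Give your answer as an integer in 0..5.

p -> q = 3 -> 4 = 5
(p -> q) -> p = 5 -> 3 = 3
q || ((p -> q) -> p) = 4 || 3 = 4
q -> p = 4 -> 3 = 3
(q || ((p -> q) -> p)) || (q -> p) = 4 || 3 = 4

4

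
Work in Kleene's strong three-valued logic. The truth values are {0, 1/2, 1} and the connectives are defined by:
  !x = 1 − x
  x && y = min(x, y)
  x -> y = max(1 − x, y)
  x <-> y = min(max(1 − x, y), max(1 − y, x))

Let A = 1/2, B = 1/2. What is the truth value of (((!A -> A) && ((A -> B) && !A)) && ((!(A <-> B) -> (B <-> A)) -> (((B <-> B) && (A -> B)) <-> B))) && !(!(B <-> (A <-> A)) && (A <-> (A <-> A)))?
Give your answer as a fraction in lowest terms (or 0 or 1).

!A = !1/2 = 1/2
!A -> A = 1/2 -> 1/2 = 1/2
A -> B = 1/2 -> 1/2 = 1/2
!A = !1/2 = 1/2
(A -> B) && !A = 1/2 && 1/2 = 1/2
(!A -> A) && ((A -> B) && !A) = 1/2 && 1/2 = 1/2
A <-> B = 1/2 <-> 1/2 = 1/2
!(A <-> B) = !1/2 = 1/2
B <-> A = 1/2 <-> 1/2 = 1/2
!(A <-> B) -> (B <-> A) = 1/2 -> 1/2 = 1/2
B <-> B = 1/2 <-> 1/2 = 1/2
A -> B = 1/2 -> 1/2 = 1/2
(B <-> B) && (A -> B) = 1/2 && 1/2 = 1/2
((B <-> B) && (A -> B)) <-> B = 1/2 <-> 1/2 = 1/2
(!(A <-> B) -> (B <-> A)) -> (((B <-> B) && (A -> B)) <-> B) = 1/2 -> 1/2 = 1/2
((!A -> A) && ((A -> B) && !A)) && ((!(A <-> B) -> (B <-> A)) -> (((B <-> B) && (A -> B)) <-> B)) = 1/2 && 1/2 = 1/2
A <-> A = 1/2 <-> 1/2 = 1/2
B <-> (A <-> A) = 1/2 <-> 1/2 = 1/2
!(B <-> (A <-> A)) = !1/2 = 1/2
A <-> A = 1/2 <-> 1/2 = 1/2
A <-> (A <-> A) = 1/2 <-> 1/2 = 1/2
!(B <-> (A <-> A)) && (A <-> (A <-> A)) = 1/2 && 1/2 = 1/2
!(!(B <-> (A <-> A)) && (A <-> (A <-> A))) = !1/2 = 1/2
(((!A -> A) && ((A -> B) && !A)) && ((!(A <-> B) -> (B <-> A)) -> (((B <-> B) && (A -> B)) <-> B))) && !(!(B <-> (A <-> A)) && (A <-> (A <-> A))) = 1/2 && 1/2 = 1/2

1/2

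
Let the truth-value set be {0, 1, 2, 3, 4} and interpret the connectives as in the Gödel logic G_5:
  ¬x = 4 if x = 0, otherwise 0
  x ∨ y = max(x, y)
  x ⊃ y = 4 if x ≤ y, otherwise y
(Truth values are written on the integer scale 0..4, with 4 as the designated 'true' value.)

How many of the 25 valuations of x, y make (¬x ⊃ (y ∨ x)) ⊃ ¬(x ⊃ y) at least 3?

value 4: 5 assignments (counts)
value 0: 20 assignments
So 5 of the 25 assignments meet the threshold.

5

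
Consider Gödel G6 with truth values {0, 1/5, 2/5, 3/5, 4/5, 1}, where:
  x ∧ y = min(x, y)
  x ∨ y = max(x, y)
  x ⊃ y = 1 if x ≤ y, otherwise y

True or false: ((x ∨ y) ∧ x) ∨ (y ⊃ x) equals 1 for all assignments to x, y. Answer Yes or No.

No

Counterexample: take x = 0, y = 1/5.
x ∨ y = 0 ∨ 1/5 = 1/5
(x ∨ y) ∧ x = 1/5 ∧ 0 = 0
y ⊃ x = 1/5 ⊃ 0 = 0
((x ∨ y) ∧ x) ∨ (y ⊃ x) = 0 ∨ 0 = 0
This gives 0 ≠ 1.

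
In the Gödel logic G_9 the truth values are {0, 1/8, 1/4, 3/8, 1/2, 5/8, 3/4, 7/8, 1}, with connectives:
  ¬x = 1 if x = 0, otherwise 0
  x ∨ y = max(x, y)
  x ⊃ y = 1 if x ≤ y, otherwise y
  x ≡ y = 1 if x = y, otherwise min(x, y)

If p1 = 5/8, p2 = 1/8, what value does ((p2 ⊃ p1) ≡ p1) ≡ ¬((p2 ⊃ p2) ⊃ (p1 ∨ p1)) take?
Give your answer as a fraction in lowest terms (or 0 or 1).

0

p2 ⊃ p1 = 1/8 ⊃ 5/8 = 1
(p2 ⊃ p1) ≡ p1 = 1 ≡ 5/8 = 5/8
p2 ⊃ p2 = 1/8 ⊃ 1/8 = 1
p1 ∨ p1 = 5/8 ∨ 5/8 = 5/8
(p2 ⊃ p2) ⊃ (p1 ∨ p1) = 1 ⊃ 5/8 = 5/8
¬((p2 ⊃ p2) ⊃ (p1 ∨ p1)) = ¬5/8 = 0
((p2 ⊃ p1) ≡ p1) ≡ ¬((p2 ⊃ p2) ⊃ (p1 ∨ p1)) = 5/8 ≡ 0 = 0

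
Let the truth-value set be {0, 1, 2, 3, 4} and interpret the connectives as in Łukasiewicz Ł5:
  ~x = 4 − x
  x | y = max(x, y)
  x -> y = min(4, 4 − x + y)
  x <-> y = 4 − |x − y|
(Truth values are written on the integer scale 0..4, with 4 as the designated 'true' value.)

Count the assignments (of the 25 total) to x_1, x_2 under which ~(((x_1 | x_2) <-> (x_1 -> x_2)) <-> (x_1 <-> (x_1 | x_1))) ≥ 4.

value 4: 2 assignments (counts)
value 3: 3 assignments
value 2: 6 assignments
value 1: 7 assignments
value 0: 7 assignments
So 2 of the 25 assignments meet the threshold.

2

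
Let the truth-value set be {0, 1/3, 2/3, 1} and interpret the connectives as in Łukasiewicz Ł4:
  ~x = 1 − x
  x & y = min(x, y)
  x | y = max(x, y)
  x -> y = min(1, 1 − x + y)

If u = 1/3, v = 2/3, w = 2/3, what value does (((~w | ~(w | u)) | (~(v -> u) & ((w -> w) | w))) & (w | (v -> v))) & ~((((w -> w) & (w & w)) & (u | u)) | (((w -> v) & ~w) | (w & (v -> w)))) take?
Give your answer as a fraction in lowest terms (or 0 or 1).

~w = ~2/3 = 1/3
w | u = 2/3 | 1/3 = 2/3
~(w | u) = ~2/3 = 1/3
~w | ~(w | u) = 1/3 | 1/3 = 1/3
v -> u = 2/3 -> 1/3 = 2/3
~(v -> u) = ~2/3 = 1/3
w -> w = 2/3 -> 2/3 = 1
(w -> w) | w = 1 | 2/3 = 1
~(v -> u) & ((w -> w) | w) = 1/3 & 1 = 1/3
(~w | ~(w | u)) | (~(v -> u) & ((w -> w) | w)) = 1/3 | 1/3 = 1/3
v -> v = 2/3 -> 2/3 = 1
w | (v -> v) = 2/3 | 1 = 1
((~w | ~(w | u)) | (~(v -> u) & ((w -> w) | w))) & (w | (v -> v)) = 1/3 & 1 = 1/3
w -> w = 2/3 -> 2/3 = 1
w & w = 2/3 & 2/3 = 2/3
(w -> w) & (w & w) = 1 & 2/3 = 2/3
u | u = 1/3 | 1/3 = 1/3
((w -> w) & (w & w)) & (u | u) = 2/3 & 1/3 = 1/3
w -> v = 2/3 -> 2/3 = 1
~w = ~2/3 = 1/3
(w -> v) & ~w = 1 & 1/3 = 1/3
v -> w = 2/3 -> 2/3 = 1
w & (v -> w) = 2/3 & 1 = 2/3
((w -> v) & ~w) | (w & (v -> w)) = 1/3 | 2/3 = 2/3
(((w -> w) & (w & w)) & (u | u)) | (((w -> v) & ~w) | (w & (v -> w))) = 1/3 | 2/3 = 2/3
~((((w -> w) & (w & w)) & (u | u)) | (((w -> v) & ~w) | (w & (v -> w)))) = ~2/3 = 1/3
(((~w | ~(w | u)) | (~(v -> u) & ((w -> w) | w))) & (w | (v -> v))) & ~((((w -> w) & (w & w)) & (u | u)) | (((w -> v) & ~w) | (w & (v -> w)))) = 1/3 & 1/3 = 1/3

1/3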